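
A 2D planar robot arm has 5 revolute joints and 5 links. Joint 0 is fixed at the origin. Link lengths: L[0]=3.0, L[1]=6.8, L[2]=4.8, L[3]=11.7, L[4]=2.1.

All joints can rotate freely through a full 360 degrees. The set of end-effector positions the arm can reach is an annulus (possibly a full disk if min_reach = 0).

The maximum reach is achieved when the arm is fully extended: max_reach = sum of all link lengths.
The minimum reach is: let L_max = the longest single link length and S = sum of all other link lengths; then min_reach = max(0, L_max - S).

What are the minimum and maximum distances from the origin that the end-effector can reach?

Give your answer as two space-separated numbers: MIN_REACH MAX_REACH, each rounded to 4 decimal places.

Answer: 0.0000 28.4000

Derivation:
Link lengths: [3.0, 6.8, 4.8, 11.7, 2.1]
max_reach = 3 + 6.8 + 4.8 + 11.7 + 2.1 = 28.4
L_max = max([3.0, 6.8, 4.8, 11.7, 2.1]) = 11.7
S (sum of others) = 28.4 - 11.7 = 16.7
min_reach = max(0, 11.7 - 16.7) = max(0, -5) = 0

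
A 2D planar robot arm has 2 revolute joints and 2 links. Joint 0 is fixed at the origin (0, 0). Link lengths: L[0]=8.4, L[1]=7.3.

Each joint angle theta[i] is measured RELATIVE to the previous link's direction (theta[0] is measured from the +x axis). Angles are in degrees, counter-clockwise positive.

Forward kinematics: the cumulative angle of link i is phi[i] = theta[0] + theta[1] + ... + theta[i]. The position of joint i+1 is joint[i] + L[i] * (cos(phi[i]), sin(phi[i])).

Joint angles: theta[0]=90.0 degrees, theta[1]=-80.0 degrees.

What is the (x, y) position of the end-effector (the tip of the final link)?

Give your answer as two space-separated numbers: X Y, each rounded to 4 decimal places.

Answer: 7.1891 9.6676

Derivation:
joint[0] = (0.0000, 0.0000)  (base)
link 0: phi[0] = 90 = 90 deg
  cos(90 deg) = 0.0000, sin(90 deg) = 1.0000
  joint[1] = (0.0000, 0.0000) + 8.4 * (0.0000, 1.0000) = (0.0000 + 0.0000, 0.0000 + 8.4000) = (0.0000, 8.4000)
link 1: phi[1] = 90 + -80 = 10 deg
  cos(10 deg) = 0.9848, sin(10 deg) = 0.1736
  joint[2] = (0.0000, 8.4000) + 7.3 * (0.9848, 0.1736) = (0.0000 + 7.1891, 8.4000 + 1.2676) = (7.1891, 9.6676)
End effector: (7.1891, 9.6676)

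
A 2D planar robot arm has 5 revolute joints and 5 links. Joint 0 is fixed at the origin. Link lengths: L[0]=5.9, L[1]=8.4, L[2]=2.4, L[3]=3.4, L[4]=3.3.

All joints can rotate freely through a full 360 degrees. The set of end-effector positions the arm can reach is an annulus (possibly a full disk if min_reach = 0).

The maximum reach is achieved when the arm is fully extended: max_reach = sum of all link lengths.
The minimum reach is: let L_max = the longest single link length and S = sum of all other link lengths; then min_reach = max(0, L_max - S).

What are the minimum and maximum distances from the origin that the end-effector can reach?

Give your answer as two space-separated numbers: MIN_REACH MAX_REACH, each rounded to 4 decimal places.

Link lengths: [5.9, 8.4, 2.4, 3.4, 3.3]
max_reach = 5.9 + 8.4 + 2.4 + 3.4 + 3.3 = 23.4
L_max = max([5.9, 8.4, 2.4, 3.4, 3.3]) = 8.4
S (sum of others) = 23.4 - 8.4 = 15
min_reach = max(0, 8.4 - 15) = max(0, -6.6) = 0

Answer: 0.0000 23.4000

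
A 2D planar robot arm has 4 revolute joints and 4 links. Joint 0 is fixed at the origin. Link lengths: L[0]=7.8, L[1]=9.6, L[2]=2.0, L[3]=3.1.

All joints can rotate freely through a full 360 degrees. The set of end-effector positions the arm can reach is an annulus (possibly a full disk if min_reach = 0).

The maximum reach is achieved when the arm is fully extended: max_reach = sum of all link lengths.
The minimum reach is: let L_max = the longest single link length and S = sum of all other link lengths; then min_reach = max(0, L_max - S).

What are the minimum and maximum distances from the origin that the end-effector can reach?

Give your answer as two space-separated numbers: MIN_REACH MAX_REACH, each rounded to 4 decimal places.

Link lengths: [7.8, 9.6, 2.0, 3.1]
max_reach = 7.8 + 9.6 + 2 + 3.1 = 22.5
L_max = max([7.8, 9.6, 2.0, 3.1]) = 9.6
S (sum of others) = 22.5 - 9.6 = 12.9
min_reach = max(0, 9.6 - 12.9) = max(0, -3.3) = 0

Answer: 0.0000 22.5000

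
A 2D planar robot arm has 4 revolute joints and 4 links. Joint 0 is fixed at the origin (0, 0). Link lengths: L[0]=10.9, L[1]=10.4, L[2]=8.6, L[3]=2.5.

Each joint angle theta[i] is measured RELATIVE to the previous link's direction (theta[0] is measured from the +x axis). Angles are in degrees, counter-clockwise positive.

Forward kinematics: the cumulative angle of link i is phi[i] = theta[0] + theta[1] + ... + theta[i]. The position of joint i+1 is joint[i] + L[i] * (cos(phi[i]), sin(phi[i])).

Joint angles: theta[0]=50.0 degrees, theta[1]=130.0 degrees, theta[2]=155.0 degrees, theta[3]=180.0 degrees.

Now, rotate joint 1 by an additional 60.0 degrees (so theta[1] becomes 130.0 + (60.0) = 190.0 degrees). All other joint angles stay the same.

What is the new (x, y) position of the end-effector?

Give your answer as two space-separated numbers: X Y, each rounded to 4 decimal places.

Answer: 6.8032 2.8420

Derivation:
joint[0] = (0.0000, 0.0000)  (base)
link 0: phi[0] = 50 = 50 deg
  cos(50 deg) = 0.6428, sin(50 deg) = 0.7660
  joint[1] = (0.0000, 0.0000) + 10.9 * (0.6428, 0.7660) = (0.0000 + 7.0064, 0.0000 + 8.3499) = (7.0064, 8.3499)
link 1: phi[1] = 50 + 190 = 240 deg
  cos(240 deg) = -0.5000, sin(240 deg) = -0.8660
  joint[2] = (7.0064, 8.3499) + 10.4 * (-0.5000, -0.8660) = (7.0064 + -5.2000, 8.3499 + -9.0067) = (1.8064, -0.6568)
link 2: phi[2] = 50 + 190 + 155 = 395 deg
  cos(395 deg) = 0.8192, sin(395 deg) = 0.5736
  joint[3] = (1.8064, -0.6568) + 8.6 * (0.8192, 0.5736) = (1.8064 + 7.0447, -0.6568 + 4.9328) = (8.8511, 4.2760)
link 3: phi[3] = 50 + 190 + 155 + 180 = 575 deg
  cos(575 deg) = -0.8192, sin(575 deg) = -0.5736
  joint[4] = (8.8511, 4.2760) + 2.5 * (-0.8192, -0.5736) = (8.8511 + -2.0479, 4.2760 + -1.4339) = (6.8032, 2.8420)
End effector: (6.8032, 2.8420)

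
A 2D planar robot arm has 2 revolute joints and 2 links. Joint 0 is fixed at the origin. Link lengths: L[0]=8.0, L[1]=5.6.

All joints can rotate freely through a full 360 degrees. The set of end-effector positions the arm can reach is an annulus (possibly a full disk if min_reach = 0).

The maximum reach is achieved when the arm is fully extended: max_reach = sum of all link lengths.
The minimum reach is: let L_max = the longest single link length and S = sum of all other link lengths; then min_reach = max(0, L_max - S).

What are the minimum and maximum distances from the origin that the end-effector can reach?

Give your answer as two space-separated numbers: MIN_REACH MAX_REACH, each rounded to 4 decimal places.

Link lengths: [8.0, 5.6]
max_reach = 8 + 5.6 = 13.6
L_max = max([8.0, 5.6]) = 8
S (sum of others) = 13.6 - 8 = 5.6
min_reach = max(0, 8 - 5.6) = max(0, 2.4) = 2.4

Answer: 2.4000 13.6000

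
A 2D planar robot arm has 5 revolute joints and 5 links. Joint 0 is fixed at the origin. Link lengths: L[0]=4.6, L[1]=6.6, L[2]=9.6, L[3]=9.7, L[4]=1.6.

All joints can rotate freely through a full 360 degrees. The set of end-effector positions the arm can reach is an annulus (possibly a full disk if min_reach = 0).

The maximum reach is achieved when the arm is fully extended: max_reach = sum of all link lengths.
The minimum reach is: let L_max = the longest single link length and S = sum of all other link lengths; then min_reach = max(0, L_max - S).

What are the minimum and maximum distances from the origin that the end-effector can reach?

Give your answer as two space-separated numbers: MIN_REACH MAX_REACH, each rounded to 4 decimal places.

Answer: 0.0000 32.1000

Derivation:
Link lengths: [4.6, 6.6, 9.6, 9.7, 1.6]
max_reach = 4.6 + 6.6 + 9.6 + 9.7 + 1.6 = 32.1
L_max = max([4.6, 6.6, 9.6, 9.7, 1.6]) = 9.7
S (sum of others) = 32.1 - 9.7 = 22.4
min_reach = max(0, 9.7 - 22.4) = max(0, -12.7) = 0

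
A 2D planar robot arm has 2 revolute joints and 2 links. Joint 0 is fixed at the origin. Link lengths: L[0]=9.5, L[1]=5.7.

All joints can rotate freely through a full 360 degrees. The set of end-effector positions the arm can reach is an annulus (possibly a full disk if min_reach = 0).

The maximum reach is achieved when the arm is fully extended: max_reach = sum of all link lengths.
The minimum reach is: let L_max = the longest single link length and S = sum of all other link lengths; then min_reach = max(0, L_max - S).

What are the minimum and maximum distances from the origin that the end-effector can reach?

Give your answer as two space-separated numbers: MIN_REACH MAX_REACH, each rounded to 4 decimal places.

Answer: 3.8000 15.2000

Derivation:
Link lengths: [9.5, 5.7]
max_reach = 9.5 + 5.7 = 15.2
L_max = max([9.5, 5.7]) = 9.5
S (sum of others) = 15.2 - 9.5 = 5.7
min_reach = max(0, 9.5 - 5.7) = max(0, 3.8) = 3.8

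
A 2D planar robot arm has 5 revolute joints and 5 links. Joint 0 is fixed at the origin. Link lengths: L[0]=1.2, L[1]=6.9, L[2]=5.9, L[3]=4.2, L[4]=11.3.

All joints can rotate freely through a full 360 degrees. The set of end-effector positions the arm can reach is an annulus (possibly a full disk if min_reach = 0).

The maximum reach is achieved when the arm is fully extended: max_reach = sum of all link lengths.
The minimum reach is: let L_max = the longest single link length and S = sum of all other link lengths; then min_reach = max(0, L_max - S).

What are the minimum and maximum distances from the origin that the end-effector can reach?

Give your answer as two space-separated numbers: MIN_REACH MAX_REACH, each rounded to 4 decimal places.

Answer: 0.0000 29.5000

Derivation:
Link lengths: [1.2, 6.9, 5.9, 4.2, 11.3]
max_reach = 1.2 + 6.9 + 5.9 + 4.2 + 11.3 = 29.5
L_max = max([1.2, 6.9, 5.9, 4.2, 11.3]) = 11.3
S (sum of others) = 29.5 - 11.3 = 18.2
min_reach = max(0, 11.3 - 18.2) = max(0, -6.9) = 0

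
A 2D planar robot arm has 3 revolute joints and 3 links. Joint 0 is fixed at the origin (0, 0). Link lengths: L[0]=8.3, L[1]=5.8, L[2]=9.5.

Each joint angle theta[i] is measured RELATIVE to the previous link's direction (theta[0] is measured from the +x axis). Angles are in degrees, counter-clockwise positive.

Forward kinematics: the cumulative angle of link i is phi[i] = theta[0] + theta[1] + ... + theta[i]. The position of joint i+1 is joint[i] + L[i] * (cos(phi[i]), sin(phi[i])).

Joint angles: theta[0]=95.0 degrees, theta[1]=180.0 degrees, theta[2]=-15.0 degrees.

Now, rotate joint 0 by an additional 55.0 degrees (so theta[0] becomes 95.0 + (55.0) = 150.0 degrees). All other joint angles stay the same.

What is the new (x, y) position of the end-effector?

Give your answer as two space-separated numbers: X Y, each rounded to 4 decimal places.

joint[0] = (0.0000, 0.0000)  (base)
link 0: phi[0] = 150 = 150 deg
  cos(150 deg) = -0.8660, sin(150 deg) = 0.5000
  joint[1] = (0.0000, 0.0000) + 8.3 * (-0.8660, 0.5000) = (0.0000 + -7.1880, 0.0000 + 4.1500) = (-7.1880, 4.1500)
link 1: phi[1] = 150 + 180 = 330 deg
  cos(330 deg) = 0.8660, sin(330 deg) = -0.5000
  joint[2] = (-7.1880, 4.1500) + 5.8 * (0.8660, -0.5000) = (-7.1880 + 5.0229, 4.1500 + -2.9000) = (-2.1651, 1.2500)
link 2: phi[2] = 150 + 180 + -15 = 315 deg
  cos(315 deg) = 0.7071, sin(315 deg) = -0.7071
  joint[3] = (-2.1651, 1.2500) + 9.5 * (0.7071, -0.7071) = (-2.1651 + 6.7175, 1.2500 + -6.7175) = (4.5525, -5.4675)
End effector: (4.5525, -5.4675)

Answer: 4.5525 -5.4675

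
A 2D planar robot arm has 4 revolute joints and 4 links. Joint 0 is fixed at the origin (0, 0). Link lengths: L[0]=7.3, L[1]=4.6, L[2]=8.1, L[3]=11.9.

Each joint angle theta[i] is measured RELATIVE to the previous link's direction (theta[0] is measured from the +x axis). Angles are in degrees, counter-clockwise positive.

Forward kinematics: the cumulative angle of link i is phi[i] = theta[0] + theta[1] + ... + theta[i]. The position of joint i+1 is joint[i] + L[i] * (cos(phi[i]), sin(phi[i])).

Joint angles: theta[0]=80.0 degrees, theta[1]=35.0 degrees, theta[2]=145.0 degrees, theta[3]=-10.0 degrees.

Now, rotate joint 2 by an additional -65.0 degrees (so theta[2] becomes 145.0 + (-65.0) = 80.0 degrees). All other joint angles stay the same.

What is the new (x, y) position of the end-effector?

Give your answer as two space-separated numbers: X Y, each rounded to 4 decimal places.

joint[0] = (0.0000, 0.0000)  (base)
link 0: phi[0] = 80 = 80 deg
  cos(80 deg) = 0.1736, sin(80 deg) = 0.9848
  joint[1] = (0.0000, 0.0000) + 7.3 * (0.1736, 0.9848) = (0.0000 + 1.2676, 0.0000 + 7.1891) = (1.2676, 7.1891)
link 1: phi[1] = 80 + 35 = 115 deg
  cos(115 deg) = -0.4226, sin(115 deg) = 0.9063
  joint[2] = (1.2676, 7.1891) + 4.6 * (-0.4226, 0.9063) = (1.2676 + -1.9440, 7.1891 + 4.1690) = (-0.6764, 11.3581)
link 2: phi[2] = 80 + 35 + 80 = 195 deg
  cos(195 deg) = -0.9659, sin(195 deg) = -0.2588
  joint[3] = (-0.6764, 11.3581) + 8.1 * (-0.9659, -0.2588) = (-0.6764 + -7.8240, 11.3581 + -2.0964) = (-8.5004, 9.2617)
link 3: phi[3] = 80 + 35 + 80 + -10 = 185 deg
  cos(185 deg) = -0.9962, sin(185 deg) = -0.0872
  joint[4] = (-8.5004, 9.2617) + 11.9 * (-0.9962, -0.0872) = (-8.5004 + -11.8547, 9.2617 + -1.0372) = (-20.3551, 8.2245)
End effector: (-20.3551, 8.2245)

Answer: -20.3551 8.2245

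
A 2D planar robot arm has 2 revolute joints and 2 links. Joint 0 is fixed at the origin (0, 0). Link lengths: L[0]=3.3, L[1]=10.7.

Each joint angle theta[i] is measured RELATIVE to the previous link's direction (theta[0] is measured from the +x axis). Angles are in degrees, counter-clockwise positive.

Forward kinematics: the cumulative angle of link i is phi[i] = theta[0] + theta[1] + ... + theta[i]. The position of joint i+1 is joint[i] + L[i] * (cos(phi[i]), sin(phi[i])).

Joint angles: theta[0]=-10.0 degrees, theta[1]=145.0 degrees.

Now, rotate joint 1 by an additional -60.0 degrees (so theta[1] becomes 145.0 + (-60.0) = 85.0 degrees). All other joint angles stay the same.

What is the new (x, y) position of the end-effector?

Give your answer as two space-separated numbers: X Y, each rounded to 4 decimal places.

Answer: 6.0192 9.7624

Derivation:
joint[0] = (0.0000, 0.0000)  (base)
link 0: phi[0] = -10 = -10 deg
  cos(-10 deg) = 0.9848, sin(-10 deg) = -0.1736
  joint[1] = (0.0000, 0.0000) + 3.3 * (0.9848, -0.1736) = (0.0000 + 3.2499, 0.0000 + -0.5730) = (3.2499, -0.5730)
link 1: phi[1] = -10 + 85 = 75 deg
  cos(75 deg) = 0.2588, sin(75 deg) = 0.9659
  joint[2] = (3.2499, -0.5730) + 10.7 * (0.2588, 0.9659) = (3.2499 + 2.7694, -0.5730 + 10.3354) = (6.0192, 9.7624)
End effector: (6.0192, 9.7624)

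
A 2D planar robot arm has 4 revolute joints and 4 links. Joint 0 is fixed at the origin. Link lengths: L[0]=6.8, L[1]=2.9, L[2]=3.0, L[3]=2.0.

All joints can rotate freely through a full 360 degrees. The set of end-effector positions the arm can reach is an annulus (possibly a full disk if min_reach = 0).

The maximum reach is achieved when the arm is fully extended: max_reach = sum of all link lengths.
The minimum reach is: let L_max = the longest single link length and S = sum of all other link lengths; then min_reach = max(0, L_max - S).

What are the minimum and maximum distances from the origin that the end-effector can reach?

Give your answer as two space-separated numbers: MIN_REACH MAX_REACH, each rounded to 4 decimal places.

Link lengths: [6.8, 2.9, 3.0, 2.0]
max_reach = 6.8 + 2.9 + 3 + 2 = 14.7
L_max = max([6.8, 2.9, 3.0, 2.0]) = 6.8
S (sum of others) = 14.7 - 6.8 = 7.9
min_reach = max(0, 6.8 - 7.9) = max(0, -1.1) = 0

Answer: 0.0000 14.7000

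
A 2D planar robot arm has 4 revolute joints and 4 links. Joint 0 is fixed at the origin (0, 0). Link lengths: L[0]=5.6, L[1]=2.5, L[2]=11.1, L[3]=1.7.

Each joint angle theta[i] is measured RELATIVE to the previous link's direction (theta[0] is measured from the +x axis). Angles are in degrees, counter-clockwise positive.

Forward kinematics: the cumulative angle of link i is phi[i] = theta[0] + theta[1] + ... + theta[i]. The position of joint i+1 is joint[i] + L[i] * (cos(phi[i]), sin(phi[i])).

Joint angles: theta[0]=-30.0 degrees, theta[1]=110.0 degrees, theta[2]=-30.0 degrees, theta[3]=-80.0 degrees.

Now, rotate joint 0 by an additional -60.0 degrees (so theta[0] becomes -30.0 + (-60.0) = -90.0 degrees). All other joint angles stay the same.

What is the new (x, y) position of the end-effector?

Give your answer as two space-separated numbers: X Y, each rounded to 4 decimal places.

joint[0] = (0.0000, 0.0000)  (base)
link 0: phi[0] = -90 = -90 deg
  cos(-90 deg) = 0.0000, sin(-90 deg) = -1.0000
  joint[1] = (0.0000, 0.0000) + 5.6 * (0.0000, -1.0000) = (0.0000 + 0.0000, 0.0000 + -5.6000) = (0.0000, -5.6000)
link 1: phi[1] = -90 + 110 = 20 deg
  cos(20 deg) = 0.9397, sin(20 deg) = 0.3420
  joint[2] = (0.0000, -5.6000) + 2.5 * (0.9397, 0.3420) = (0.0000 + 2.3492, -5.6000 + 0.8551) = (2.3492, -4.7449)
link 2: phi[2] = -90 + 110 + -30 = -10 deg
  cos(-10 deg) = 0.9848, sin(-10 deg) = -0.1736
  joint[3] = (2.3492, -4.7449) + 11.1 * (0.9848, -0.1736) = (2.3492 + 10.9314, -4.7449 + -1.9275) = (13.2806, -6.6724)
link 3: phi[3] = -90 + 110 + -30 + -80 = -90 deg
  cos(-90 deg) = 0.0000, sin(-90 deg) = -1.0000
  joint[4] = (13.2806, -6.6724) + 1.7 * (0.0000, -1.0000) = (13.2806 + 0.0000, -6.6724 + -1.7000) = (13.2806, -8.3724)
End effector: (13.2806, -8.3724)

Answer: 13.2806 -8.3724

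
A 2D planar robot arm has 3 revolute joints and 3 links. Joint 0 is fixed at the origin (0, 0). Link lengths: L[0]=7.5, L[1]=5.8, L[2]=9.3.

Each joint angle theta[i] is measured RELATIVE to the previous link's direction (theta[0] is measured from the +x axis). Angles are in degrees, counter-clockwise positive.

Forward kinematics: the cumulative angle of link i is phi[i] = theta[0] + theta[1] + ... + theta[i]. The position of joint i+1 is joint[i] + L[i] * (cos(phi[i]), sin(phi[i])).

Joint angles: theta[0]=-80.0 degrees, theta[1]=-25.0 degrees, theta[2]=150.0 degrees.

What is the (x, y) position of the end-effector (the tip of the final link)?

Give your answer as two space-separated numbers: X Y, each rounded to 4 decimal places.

joint[0] = (0.0000, 0.0000)  (base)
link 0: phi[0] = -80 = -80 deg
  cos(-80 deg) = 0.1736, sin(-80 deg) = -0.9848
  joint[1] = (0.0000, 0.0000) + 7.5 * (0.1736, -0.9848) = (0.0000 + 1.3024, 0.0000 + -7.3861) = (1.3024, -7.3861)
link 1: phi[1] = -80 + -25 = -105 deg
  cos(-105 deg) = -0.2588, sin(-105 deg) = -0.9659
  joint[2] = (1.3024, -7.3861) + 5.8 * (-0.2588, -0.9659) = (1.3024 + -1.5012, -7.3861 + -5.6024) = (-0.1988, -12.9884)
link 2: phi[2] = -80 + -25 + 150 = 45 deg
  cos(45 deg) = 0.7071, sin(45 deg) = 0.7071
  joint[3] = (-0.1988, -12.9884) + 9.3 * (0.7071, 0.7071) = (-0.1988 + 6.5761, -12.9884 + 6.5761) = (6.3773, -6.4123)
End effector: (6.3773, -6.4123)

Answer: 6.3773 -6.4123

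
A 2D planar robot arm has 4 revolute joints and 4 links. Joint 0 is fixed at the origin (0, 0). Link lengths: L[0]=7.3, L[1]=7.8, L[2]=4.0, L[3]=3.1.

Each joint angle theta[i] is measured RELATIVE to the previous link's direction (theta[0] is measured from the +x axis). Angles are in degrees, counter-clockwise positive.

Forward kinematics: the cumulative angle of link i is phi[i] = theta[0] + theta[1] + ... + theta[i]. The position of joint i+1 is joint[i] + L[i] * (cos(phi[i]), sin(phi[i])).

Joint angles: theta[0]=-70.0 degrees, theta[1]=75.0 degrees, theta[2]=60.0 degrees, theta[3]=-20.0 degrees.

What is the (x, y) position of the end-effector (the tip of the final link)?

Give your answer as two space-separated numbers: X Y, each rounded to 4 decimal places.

Answer: 14.1496 -0.3627

Derivation:
joint[0] = (0.0000, 0.0000)  (base)
link 0: phi[0] = -70 = -70 deg
  cos(-70 deg) = 0.3420, sin(-70 deg) = -0.9397
  joint[1] = (0.0000, 0.0000) + 7.3 * (0.3420, -0.9397) = (0.0000 + 2.4967, 0.0000 + -6.8598) = (2.4967, -6.8598)
link 1: phi[1] = -70 + 75 = 5 deg
  cos(5 deg) = 0.9962, sin(5 deg) = 0.0872
  joint[2] = (2.4967, -6.8598) + 7.8 * (0.9962, 0.0872) = (2.4967 + 7.7703, -6.8598 + 0.6798) = (10.2671, -6.1799)
link 2: phi[2] = -70 + 75 + 60 = 65 deg
  cos(65 deg) = 0.4226, sin(65 deg) = 0.9063
  joint[3] = (10.2671, -6.1799) + 4 * (0.4226, 0.9063) = (10.2671 + 1.6905, -6.1799 + 3.6252) = (11.9575, -2.5547)
link 3: phi[3] = -70 + 75 + 60 + -20 = 45 deg
  cos(45 deg) = 0.7071, sin(45 deg) = 0.7071
  joint[4] = (11.9575, -2.5547) + 3.1 * (0.7071, 0.7071) = (11.9575 + 2.1920, -2.5547 + 2.1920) = (14.1496, -0.3627)
End effector: (14.1496, -0.3627)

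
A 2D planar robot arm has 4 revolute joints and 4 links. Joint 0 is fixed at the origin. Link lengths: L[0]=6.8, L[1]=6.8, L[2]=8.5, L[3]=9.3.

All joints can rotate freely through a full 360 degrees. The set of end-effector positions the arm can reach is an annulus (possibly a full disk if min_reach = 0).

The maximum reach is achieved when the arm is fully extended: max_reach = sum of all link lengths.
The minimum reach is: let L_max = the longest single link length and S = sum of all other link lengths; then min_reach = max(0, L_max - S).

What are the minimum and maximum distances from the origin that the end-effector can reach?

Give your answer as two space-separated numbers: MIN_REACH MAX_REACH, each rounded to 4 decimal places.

Link lengths: [6.8, 6.8, 8.5, 9.3]
max_reach = 6.8 + 6.8 + 8.5 + 9.3 = 31.4
L_max = max([6.8, 6.8, 8.5, 9.3]) = 9.3
S (sum of others) = 31.4 - 9.3 = 22.1
min_reach = max(0, 9.3 - 22.1) = max(0, -12.8) = 0

Answer: 0.0000 31.4000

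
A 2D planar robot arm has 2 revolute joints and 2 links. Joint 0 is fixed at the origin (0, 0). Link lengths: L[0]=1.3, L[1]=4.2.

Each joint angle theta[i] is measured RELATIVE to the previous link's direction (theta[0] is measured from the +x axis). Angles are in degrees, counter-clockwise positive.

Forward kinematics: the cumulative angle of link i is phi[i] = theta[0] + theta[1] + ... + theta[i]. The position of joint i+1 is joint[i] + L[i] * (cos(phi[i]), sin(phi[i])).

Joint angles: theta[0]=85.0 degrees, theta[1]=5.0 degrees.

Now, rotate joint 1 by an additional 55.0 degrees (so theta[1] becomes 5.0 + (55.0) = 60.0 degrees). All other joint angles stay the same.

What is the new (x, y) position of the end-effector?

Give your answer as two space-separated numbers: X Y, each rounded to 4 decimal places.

joint[0] = (0.0000, 0.0000)  (base)
link 0: phi[0] = 85 = 85 deg
  cos(85 deg) = 0.0872, sin(85 deg) = 0.9962
  joint[1] = (0.0000, 0.0000) + 1.3 * (0.0872, 0.9962) = (0.0000 + 0.1133, 0.0000 + 1.2951) = (0.1133, 1.2951)
link 1: phi[1] = 85 + 60 = 145 deg
  cos(145 deg) = -0.8192, sin(145 deg) = 0.5736
  joint[2] = (0.1133, 1.2951) + 4.2 * (-0.8192, 0.5736) = (0.1133 + -3.4404, 1.2951 + 2.4090) = (-3.3271, 3.7041)
End effector: (-3.3271, 3.7041)

Answer: -3.3271 3.7041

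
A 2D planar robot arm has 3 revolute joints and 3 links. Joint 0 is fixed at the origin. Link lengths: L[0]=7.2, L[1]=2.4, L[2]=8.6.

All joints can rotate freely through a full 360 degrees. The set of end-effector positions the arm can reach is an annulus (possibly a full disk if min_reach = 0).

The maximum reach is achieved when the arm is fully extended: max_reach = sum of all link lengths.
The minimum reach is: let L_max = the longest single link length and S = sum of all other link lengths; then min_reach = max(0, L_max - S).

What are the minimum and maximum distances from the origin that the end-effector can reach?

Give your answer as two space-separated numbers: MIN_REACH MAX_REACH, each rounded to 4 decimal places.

Link lengths: [7.2, 2.4, 8.6]
max_reach = 7.2 + 2.4 + 8.6 = 18.2
L_max = max([7.2, 2.4, 8.6]) = 8.6
S (sum of others) = 18.2 - 8.6 = 9.6
min_reach = max(0, 8.6 - 9.6) = max(0, -1) = 0

Answer: 0.0000 18.2000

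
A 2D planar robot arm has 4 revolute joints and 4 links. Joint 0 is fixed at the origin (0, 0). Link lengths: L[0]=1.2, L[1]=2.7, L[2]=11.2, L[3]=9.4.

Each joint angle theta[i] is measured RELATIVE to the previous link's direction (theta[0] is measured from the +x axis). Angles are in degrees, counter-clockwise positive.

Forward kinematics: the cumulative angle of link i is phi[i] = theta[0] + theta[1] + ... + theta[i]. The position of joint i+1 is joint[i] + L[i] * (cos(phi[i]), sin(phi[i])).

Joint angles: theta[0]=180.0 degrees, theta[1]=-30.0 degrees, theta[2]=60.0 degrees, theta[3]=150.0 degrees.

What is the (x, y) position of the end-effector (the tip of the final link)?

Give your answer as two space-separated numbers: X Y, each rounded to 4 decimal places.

joint[0] = (0.0000, 0.0000)  (base)
link 0: phi[0] = 180 = 180 deg
  cos(180 deg) = -1.0000, sin(180 deg) = 0.0000
  joint[1] = (0.0000, 0.0000) + 1.2 * (-1.0000, 0.0000) = (0.0000 + -1.2000, 0.0000 + 0.0000) = (-1.2000, 0.0000)
link 1: phi[1] = 180 + -30 = 150 deg
  cos(150 deg) = -0.8660, sin(150 deg) = 0.5000
  joint[2] = (-1.2000, 0.0000) + 2.7 * (-0.8660, 0.5000) = (-1.2000 + -2.3383, 0.0000 + 1.3500) = (-3.5383, 1.3500)
link 2: phi[2] = 180 + -30 + 60 = 210 deg
  cos(210 deg) = -0.8660, sin(210 deg) = -0.5000
  joint[3] = (-3.5383, 1.3500) + 11.2 * (-0.8660, -0.5000) = (-3.5383 + -9.6995, 1.3500 + -5.6000) = (-13.2378, -4.2500)
link 3: phi[3] = 180 + -30 + 60 + 150 = 360 deg
  cos(360 deg) = 1.0000, sin(360 deg) = -0.0000
  joint[4] = (-13.2378, -4.2500) + 9.4 * (1.0000, -0.0000) = (-13.2378 + 9.4000, -4.2500 + -0.0000) = (-3.8378, -4.2500)
End effector: (-3.8378, -4.2500)

Answer: -3.8378 -4.2500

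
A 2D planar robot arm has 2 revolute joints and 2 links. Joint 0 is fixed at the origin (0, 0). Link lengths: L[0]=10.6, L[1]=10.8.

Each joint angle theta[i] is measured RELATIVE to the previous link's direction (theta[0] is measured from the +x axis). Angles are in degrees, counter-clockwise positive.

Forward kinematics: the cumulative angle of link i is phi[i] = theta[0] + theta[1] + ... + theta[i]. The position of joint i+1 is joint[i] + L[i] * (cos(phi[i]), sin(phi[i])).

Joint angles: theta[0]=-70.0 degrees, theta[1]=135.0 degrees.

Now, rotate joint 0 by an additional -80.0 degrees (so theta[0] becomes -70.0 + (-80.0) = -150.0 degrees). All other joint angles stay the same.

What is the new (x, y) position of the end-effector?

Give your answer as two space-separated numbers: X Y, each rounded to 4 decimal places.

Answer: 1.2521 -8.0952

Derivation:
joint[0] = (0.0000, 0.0000)  (base)
link 0: phi[0] = -150 = -150 deg
  cos(-150 deg) = -0.8660, sin(-150 deg) = -0.5000
  joint[1] = (0.0000, 0.0000) + 10.6 * (-0.8660, -0.5000) = (0.0000 + -9.1799, 0.0000 + -5.3000) = (-9.1799, -5.3000)
link 1: phi[1] = -150 + 135 = -15 deg
  cos(-15 deg) = 0.9659, sin(-15 deg) = -0.2588
  joint[2] = (-9.1799, -5.3000) + 10.8 * (0.9659, -0.2588) = (-9.1799 + 10.4320, -5.3000 + -2.7952) = (1.2521, -8.0952)
End effector: (1.2521, -8.0952)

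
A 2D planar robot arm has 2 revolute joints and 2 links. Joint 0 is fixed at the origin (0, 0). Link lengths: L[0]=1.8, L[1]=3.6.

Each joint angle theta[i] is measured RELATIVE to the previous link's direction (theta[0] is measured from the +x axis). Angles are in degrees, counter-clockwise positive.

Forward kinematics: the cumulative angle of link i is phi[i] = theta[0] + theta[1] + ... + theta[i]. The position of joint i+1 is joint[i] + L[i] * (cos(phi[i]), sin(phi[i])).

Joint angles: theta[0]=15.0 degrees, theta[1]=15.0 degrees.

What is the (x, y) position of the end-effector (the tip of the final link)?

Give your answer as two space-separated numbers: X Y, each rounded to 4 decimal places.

Answer: 4.8564 2.2659

Derivation:
joint[0] = (0.0000, 0.0000)  (base)
link 0: phi[0] = 15 = 15 deg
  cos(15 deg) = 0.9659, sin(15 deg) = 0.2588
  joint[1] = (0.0000, 0.0000) + 1.8 * (0.9659, 0.2588) = (0.0000 + 1.7387, 0.0000 + 0.4659) = (1.7387, 0.4659)
link 1: phi[1] = 15 + 15 = 30 deg
  cos(30 deg) = 0.8660, sin(30 deg) = 0.5000
  joint[2] = (1.7387, 0.4659) + 3.6 * (0.8660, 0.5000) = (1.7387 + 3.1177, 0.4659 + 1.8000) = (4.8564, 2.2659)
End effector: (4.8564, 2.2659)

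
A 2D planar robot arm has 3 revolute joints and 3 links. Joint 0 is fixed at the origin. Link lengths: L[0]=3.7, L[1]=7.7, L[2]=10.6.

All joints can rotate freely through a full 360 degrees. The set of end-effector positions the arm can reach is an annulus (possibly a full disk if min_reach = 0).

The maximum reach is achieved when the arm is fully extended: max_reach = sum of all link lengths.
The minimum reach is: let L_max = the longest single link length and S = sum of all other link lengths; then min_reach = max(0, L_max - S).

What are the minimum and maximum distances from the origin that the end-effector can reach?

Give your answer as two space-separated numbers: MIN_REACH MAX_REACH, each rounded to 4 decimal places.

Link lengths: [3.7, 7.7, 10.6]
max_reach = 3.7 + 7.7 + 10.6 = 22
L_max = max([3.7, 7.7, 10.6]) = 10.6
S (sum of others) = 22 - 10.6 = 11.4
min_reach = max(0, 10.6 - 11.4) = max(0, -0.8) = 0

Answer: 0.0000 22.0000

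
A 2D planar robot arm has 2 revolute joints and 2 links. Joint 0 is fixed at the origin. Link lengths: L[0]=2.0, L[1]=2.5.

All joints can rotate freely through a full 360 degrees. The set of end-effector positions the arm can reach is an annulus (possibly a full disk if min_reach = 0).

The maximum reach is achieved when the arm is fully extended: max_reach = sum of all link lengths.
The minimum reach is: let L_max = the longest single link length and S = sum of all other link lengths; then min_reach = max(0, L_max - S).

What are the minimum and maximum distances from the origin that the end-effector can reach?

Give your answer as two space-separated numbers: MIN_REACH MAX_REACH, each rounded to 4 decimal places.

Answer: 0.5000 4.5000

Derivation:
Link lengths: [2.0, 2.5]
max_reach = 2 + 2.5 = 4.5
L_max = max([2.0, 2.5]) = 2.5
S (sum of others) = 4.5 - 2.5 = 2
min_reach = max(0, 2.5 - 2) = max(0, 0.5) = 0.5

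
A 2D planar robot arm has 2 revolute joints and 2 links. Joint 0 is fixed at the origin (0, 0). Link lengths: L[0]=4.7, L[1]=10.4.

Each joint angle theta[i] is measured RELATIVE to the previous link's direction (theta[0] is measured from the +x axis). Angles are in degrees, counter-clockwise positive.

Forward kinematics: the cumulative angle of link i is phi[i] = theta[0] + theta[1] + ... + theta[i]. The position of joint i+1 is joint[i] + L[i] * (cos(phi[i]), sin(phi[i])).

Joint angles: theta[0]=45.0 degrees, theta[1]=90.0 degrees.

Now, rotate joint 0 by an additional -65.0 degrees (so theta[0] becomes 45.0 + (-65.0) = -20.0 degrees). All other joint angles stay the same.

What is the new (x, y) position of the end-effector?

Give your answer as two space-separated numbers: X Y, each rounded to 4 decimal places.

Answer: 7.9736 8.1653

Derivation:
joint[0] = (0.0000, 0.0000)  (base)
link 0: phi[0] = -20 = -20 deg
  cos(-20 deg) = 0.9397, sin(-20 deg) = -0.3420
  joint[1] = (0.0000, 0.0000) + 4.7 * (0.9397, -0.3420) = (0.0000 + 4.4166, 0.0000 + -1.6075) = (4.4166, -1.6075)
link 1: phi[1] = -20 + 90 = 70 deg
  cos(70 deg) = 0.3420, sin(70 deg) = 0.9397
  joint[2] = (4.4166, -1.6075) + 10.4 * (0.3420, 0.9397) = (4.4166 + 3.5570, -1.6075 + 9.7728) = (7.9736, 8.1653)
End effector: (7.9736, 8.1653)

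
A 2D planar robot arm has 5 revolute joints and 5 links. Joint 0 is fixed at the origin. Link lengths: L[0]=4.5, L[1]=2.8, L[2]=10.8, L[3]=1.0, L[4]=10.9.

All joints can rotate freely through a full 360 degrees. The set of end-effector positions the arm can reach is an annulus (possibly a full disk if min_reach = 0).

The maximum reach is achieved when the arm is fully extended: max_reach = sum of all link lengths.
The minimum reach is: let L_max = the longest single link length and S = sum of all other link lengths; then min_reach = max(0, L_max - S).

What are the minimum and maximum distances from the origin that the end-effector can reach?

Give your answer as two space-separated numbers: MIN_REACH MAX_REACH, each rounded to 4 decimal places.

Link lengths: [4.5, 2.8, 10.8, 1.0, 10.9]
max_reach = 4.5 + 2.8 + 10.8 + 1 + 10.9 = 30
L_max = max([4.5, 2.8, 10.8, 1.0, 10.9]) = 10.9
S (sum of others) = 30 - 10.9 = 19.1
min_reach = max(0, 10.9 - 19.1) = max(0, -8.2) = 0

Answer: 0.0000 30.0000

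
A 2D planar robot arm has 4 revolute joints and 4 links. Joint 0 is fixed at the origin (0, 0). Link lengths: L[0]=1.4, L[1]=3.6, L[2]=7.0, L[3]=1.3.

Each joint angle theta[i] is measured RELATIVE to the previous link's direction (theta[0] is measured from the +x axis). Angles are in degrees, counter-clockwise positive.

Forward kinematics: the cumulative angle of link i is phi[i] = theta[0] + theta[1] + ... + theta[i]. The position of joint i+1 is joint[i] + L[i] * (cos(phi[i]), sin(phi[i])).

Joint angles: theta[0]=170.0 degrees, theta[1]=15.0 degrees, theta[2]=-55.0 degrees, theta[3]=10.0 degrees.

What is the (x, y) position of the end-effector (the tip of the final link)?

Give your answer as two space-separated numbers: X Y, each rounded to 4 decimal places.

joint[0] = (0.0000, 0.0000)  (base)
link 0: phi[0] = 170 = 170 deg
  cos(170 deg) = -0.9848, sin(170 deg) = 0.1736
  joint[1] = (0.0000, 0.0000) + 1.4 * (-0.9848, 0.1736) = (0.0000 + -1.3787, 0.0000 + 0.2431) = (-1.3787, 0.2431)
link 1: phi[1] = 170 + 15 = 185 deg
  cos(185 deg) = -0.9962, sin(185 deg) = -0.0872
  joint[2] = (-1.3787, 0.2431) + 3.6 * (-0.9962, -0.0872) = (-1.3787 + -3.5863, 0.2431 + -0.3138) = (-4.9650, -0.0707)
link 2: phi[2] = 170 + 15 + -55 = 130 deg
  cos(130 deg) = -0.6428, sin(130 deg) = 0.7660
  joint[3] = (-4.9650, -0.0707) + 7 * (-0.6428, 0.7660) = (-4.9650 + -4.4995, -0.0707 + 5.3623) = (-9.4645, 5.2917)
link 3: phi[3] = 170 + 15 + -55 + 10 = 140 deg
  cos(140 deg) = -0.7660, sin(140 deg) = 0.6428
  joint[4] = (-9.4645, 5.2917) + 1.3 * (-0.7660, 0.6428) = (-9.4645 + -0.9959, 5.2917 + 0.8356) = (-10.4604, 6.1273)
End effector: (-10.4604, 6.1273)

Answer: -10.4604 6.1273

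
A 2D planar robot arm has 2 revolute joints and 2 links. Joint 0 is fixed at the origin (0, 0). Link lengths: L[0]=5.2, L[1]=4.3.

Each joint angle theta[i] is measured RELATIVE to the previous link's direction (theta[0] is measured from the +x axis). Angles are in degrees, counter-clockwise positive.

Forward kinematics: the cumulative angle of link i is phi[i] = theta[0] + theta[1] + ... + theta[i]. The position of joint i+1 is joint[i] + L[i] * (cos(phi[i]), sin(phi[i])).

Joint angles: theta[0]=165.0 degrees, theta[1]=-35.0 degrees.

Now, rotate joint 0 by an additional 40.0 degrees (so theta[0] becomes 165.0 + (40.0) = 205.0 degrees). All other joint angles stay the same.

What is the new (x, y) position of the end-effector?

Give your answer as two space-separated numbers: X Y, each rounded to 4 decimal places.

Answer: -8.9475 -1.4509

Derivation:
joint[0] = (0.0000, 0.0000)  (base)
link 0: phi[0] = 205 = 205 deg
  cos(205 deg) = -0.9063, sin(205 deg) = -0.4226
  joint[1] = (0.0000, 0.0000) + 5.2 * (-0.9063, -0.4226) = (0.0000 + -4.7128, 0.0000 + -2.1976) = (-4.7128, -2.1976)
link 1: phi[1] = 205 + -35 = 170 deg
  cos(170 deg) = -0.9848, sin(170 deg) = 0.1736
  joint[2] = (-4.7128, -2.1976) + 4.3 * (-0.9848, 0.1736) = (-4.7128 + -4.2347, -2.1976 + 0.7467) = (-8.9475, -1.4509)
End effector: (-8.9475, -1.4509)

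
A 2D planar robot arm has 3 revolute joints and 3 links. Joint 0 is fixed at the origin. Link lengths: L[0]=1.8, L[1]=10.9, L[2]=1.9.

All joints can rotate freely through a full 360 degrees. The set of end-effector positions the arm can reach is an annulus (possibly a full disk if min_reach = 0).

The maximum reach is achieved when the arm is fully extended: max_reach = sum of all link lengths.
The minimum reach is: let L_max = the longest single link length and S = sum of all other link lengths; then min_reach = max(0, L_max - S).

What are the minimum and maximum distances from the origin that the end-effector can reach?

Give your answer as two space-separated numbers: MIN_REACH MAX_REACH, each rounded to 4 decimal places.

Answer: 7.2000 14.6000

Derivation:
Link lengths: [1.8, 10.9, 1.9]
max_reach = 1.8 + 10.9 + 1.9 = 14.6
L_max = max([1.8, 10.9, 1.9]) = 10.9
S (sum of others) = 14.6 - 10.9 = 3.7
min_reach = max(0, 10.9 - 3.7) = max(0, 7.2) = 7.2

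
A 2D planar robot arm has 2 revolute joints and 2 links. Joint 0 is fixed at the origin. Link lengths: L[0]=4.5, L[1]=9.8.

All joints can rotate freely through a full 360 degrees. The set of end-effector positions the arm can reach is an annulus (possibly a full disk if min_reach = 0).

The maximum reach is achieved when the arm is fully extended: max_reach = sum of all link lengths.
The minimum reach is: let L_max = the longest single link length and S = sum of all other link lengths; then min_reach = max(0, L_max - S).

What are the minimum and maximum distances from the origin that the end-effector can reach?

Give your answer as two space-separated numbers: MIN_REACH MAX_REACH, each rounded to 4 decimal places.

Answer: 5.3000 14.3000

Derivation:
Link lengths: [4.5, 9.8]
max_reach = 4.5 + 9.8 = 14.3
L_max = max([4.5, 9.8]) = 9.8
S (sum of others) = 14.3 - 9.8 = 4.5
min_reach = max(0, 9.8 - 4.5) = max(0, 5.3) = 5.3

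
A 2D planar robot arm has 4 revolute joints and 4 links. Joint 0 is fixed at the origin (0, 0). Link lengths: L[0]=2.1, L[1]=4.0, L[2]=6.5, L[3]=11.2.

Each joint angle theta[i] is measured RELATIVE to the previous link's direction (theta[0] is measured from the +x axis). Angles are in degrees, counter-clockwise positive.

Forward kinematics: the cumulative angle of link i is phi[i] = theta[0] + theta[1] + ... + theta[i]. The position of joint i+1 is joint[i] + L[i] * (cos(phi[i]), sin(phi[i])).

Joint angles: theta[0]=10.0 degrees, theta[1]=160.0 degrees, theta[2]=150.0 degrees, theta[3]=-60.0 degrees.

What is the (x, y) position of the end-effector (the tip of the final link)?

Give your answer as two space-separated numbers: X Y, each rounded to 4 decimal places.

Answer: 1.1633 -14.1487

Derivation:
joint[0] = (0.0000, 0.0000)  (base)
link 0: phi[0] = 10 = 10 deg
  cos(10 deg) = 0.9848, sin(10 deg) = 0.1736
  joint[1] = (0.0000, 0.0000) + 2.1 * (0.9848, 0.1736) = (0.0000 + 2.0681, 0.0000 + 0.3647) = (2.0681, 0.3647)
link 1: phi[1] = 10 + 160 = 170 deg
  cos(170 deg) = -0.9848, sin(170 deg) = 0.1736
  joint[2] = (2.0681, 0.3647) + 4 * (-0.9848, 0.1736) = (2.0681 + -3.9392, 0.3647 + 0.6946) = (-1.8711, 1.0593)
link 2: phi[2] = 10 + 160 + 150 = 320 deg
  cos(320 deg) = 0.7660, sin(320 deg) = -0.6428
  joint[3] = (-1.8711, 1.0593) + 6.5 * (0.7660, -0.6428) = (-1.8711 + 4.9793, 1.0593 + -4.1781) = (3.1082, -3.1189)
link 3: phi[3] = 10 + 160 + 150 + -60 = 260 deg
  cos(260 deg) = -0.1736, sin(260 deg) = -0.9848
  joint[4] = (3.1082, -3.1189) + 11.2 * (-0.1736, -0.9848) = (3.1082 + -1.9449, -3.1189 + -11.0298) = (1.1633, -14.1487)
End effector: (1.1633, -14.1487)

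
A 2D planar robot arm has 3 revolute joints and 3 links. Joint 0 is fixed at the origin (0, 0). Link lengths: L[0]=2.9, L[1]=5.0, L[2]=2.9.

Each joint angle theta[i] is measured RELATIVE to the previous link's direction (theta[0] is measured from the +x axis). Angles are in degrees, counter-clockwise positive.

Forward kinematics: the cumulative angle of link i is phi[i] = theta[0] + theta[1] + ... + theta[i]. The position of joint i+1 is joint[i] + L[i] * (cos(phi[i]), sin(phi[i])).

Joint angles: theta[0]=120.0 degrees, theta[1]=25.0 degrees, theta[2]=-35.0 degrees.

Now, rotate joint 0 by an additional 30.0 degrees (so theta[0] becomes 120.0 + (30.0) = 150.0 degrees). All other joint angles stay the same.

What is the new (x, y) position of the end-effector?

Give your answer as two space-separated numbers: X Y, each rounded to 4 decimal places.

Answer: -9.7140 3.7499

Derivation:
joint[0] = (0.0000, 0.0000)  (base)
link 0: phi[0] = 150 = 150 deg
  cos(150 deg) = -0.8660, sin(150 deg) = 0.5000
  joint[1] = (0.0000, 0.0000) + 2.9 * (-0.8660, 0.5000) = (0.0000 + -2.5115, 0.0000 + 1.4500) = (-2.5115, 1.4500)
link 1: phi[1] = 150 + 25 = 175 deg
  cos(175 deg) = -0.9962, sin(175 deg) = 0.0872
  joint[2] = (-2.5115, 1.4500) + 5 * (-0.9962, 0.0872) = (-2.5115 + -4.9810, 1.4500 + 0.4358) = (-7.4924, 1.8858)
link 2: phi[2] = 150 + 25 + -35 = 140 deg
  cos(140 deg) = -0.7660, sin(140 deg) = 0.6428
  joint[3] = (-7.4924, 1.8858) + 2.9 * (-0.7660, 0.6428) = (-7.4924 + -2.2215, 1.8858 + 1.8641) = (-9.7140, 3.7499)
End effector: (-9.7140, 3.7499)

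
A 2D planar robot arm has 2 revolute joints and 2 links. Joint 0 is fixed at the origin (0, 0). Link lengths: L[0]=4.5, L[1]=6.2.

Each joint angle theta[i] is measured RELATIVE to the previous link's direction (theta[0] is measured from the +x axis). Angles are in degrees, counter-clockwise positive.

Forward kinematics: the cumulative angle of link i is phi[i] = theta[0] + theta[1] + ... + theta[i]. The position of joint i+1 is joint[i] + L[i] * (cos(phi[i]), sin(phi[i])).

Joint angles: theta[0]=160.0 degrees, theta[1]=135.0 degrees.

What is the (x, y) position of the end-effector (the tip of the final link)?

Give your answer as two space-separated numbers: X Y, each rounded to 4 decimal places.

Answer: -1.6084 -4.0800

Derivation:
joint[0] = (0.0000, 0.0000)  (base)
link 0: phi[0] = 160 = 160 deg
  cos(160 deg) = -0.9397, sin(160 deg) = 0.3420
  joint[1] = (0.0000, 0.0000) + 4.5 * (-0.9397, 0.3420) = (0.0000 + -4.2286, 0.0000 + 1.5391) = (-4.2286, 1.5391)
link 1: phi[1] = 160 + 135 = 295 deg
  cos(295 deg) = 0.4226, sin(295 deg) = -0.9063
  joint[2] = (-4.2286, 1.5391) + 6.2 * (0.4226, -0.9063) = (-4.2286 + 2.6202, 1.5391 + -5.6191) = (-1.6084, -4.0800)
End effector: (-1.6084, -4.0800)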